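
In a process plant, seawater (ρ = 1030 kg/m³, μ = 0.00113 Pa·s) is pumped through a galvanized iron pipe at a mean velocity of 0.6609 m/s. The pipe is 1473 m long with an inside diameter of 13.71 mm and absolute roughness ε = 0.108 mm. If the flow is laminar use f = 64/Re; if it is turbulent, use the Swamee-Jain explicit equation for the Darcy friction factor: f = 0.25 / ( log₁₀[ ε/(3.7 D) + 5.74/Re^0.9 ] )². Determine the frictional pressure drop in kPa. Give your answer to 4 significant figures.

ΔP ≈ 1036 kPa

Reynolds number Re = ρVD/μ = 1030 · 0.6609 · 0.01371 / 0.00113 = 8259.
Re > 4000 → turbulent. Relative roughness ε/D = 0.000108/0.01371 = 0.00788. Swamee-Jain: f = 0.25/(log₁₀[0.00788/3.7 + 5.74/8259^0.9])² = 0.25/(log₁₀[0.00213 + 0.00171])² = 0.25/(-2.415)² = 0.04285.
Darcy-Weisbach: ΔP = f(L/D)(ρV²/2) = 0.04285·(1473/0.01371)·(1030·0.6609²/2) = 0.04285·1.074e+05·224.9 = 1.036e+06 Pa.
ΔP = 1.036e+06 Pa = 1036 kPa.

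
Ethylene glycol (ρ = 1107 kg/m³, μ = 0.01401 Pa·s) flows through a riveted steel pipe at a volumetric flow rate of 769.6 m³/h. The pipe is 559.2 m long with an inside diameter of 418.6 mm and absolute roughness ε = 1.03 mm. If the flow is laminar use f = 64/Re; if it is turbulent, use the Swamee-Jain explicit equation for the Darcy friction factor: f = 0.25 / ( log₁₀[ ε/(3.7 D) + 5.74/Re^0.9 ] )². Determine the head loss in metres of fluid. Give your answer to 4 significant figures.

h_f ≈ 4.558 m

Q = 769.6 m³/h = 769.6/3600 = 0.2138 m³/s.
Cross-sectional area A = πD²/4 = π(0.4186)²/4 = 0.1376 m²; mean velocity V = Q/A = 0.2138/0.1376 = 1.553 m/s.
Reynolds number Re = ρVD/μ = 1107 · 1.553 · 0.4186 / 0.014 = 5.138e+04.
Re > 4000 → turbulent. Relative roughness ε/D = 0.00103/0.4186 = 0.00246. Swamee-Jain: f = 0.25/(log₁₀[0.00246/3.7 + 5.74/5.138e+04^0.9])² = 0.25/(log₁₀[0.000665 + 0.000331])² = 0.25/(-3.002)² = 0.02774.
Darcy-Weisbach: ΔP = f(L/D)(ρV²/2) = 0.02774·(559.2/0.4186)·(1107·1.553²/2) = 0.02774·1336·1336 = 4.95e+04 Pa.
Head loss h_f = ΔP/(ρg) = 4.95e+04/(1107·9.81) = 4.558 m.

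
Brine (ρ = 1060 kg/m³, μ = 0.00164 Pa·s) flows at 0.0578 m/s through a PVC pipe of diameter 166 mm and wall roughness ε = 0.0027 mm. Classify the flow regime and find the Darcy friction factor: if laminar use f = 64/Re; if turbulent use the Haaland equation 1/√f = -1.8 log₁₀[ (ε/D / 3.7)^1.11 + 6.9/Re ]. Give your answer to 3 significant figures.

Re = ρVD/μ = 1060·0.0578·0.166/0.00164 = 6202.
Re > 4000 → turbulent. ε/D = 2.7e-06/0.166 = 1.63e-05; Haaland: 1/√f = -1.8 log₁₀[1.13e-06 + 0.00111] = 5.316, so f = 0.03539.

f ≈ 0.0354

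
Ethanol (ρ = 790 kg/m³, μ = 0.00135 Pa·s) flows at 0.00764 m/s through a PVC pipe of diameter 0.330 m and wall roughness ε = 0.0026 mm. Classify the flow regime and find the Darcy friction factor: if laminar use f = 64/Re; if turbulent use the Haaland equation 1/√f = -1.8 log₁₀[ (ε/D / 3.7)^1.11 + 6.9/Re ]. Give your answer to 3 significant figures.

Re = ρVD/μ = 790·0.00764·0.33/0.00135 = 1475.
Re < 2300 → laminar, so f = 64/Re = 0.04338 (roughness is irrelevant in laminar flow).

f ≈ 0.0434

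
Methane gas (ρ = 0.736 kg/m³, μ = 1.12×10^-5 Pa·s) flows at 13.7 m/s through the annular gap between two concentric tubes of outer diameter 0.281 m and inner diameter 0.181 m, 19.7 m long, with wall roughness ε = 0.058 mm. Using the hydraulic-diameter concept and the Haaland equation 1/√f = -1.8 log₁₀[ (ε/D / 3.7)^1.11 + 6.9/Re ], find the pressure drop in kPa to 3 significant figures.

Hydraulic diameter D_h = 4A/P = D_o - D_i = 0.281 - 0.181 = 0.1 m.
Re = ρVD_h/μ = 0.736·13.7·0.1/1.12e-05 = 9.003e+04.
ε/D_h = 5.8e-05/0.1 = 0.00058; Haaland gives 1/√f = -1.8 log₁₀[5.98e-05+7.66e-05] = 6.957, so f = 0.02066.
ΔP = f(L/D_h)(ρV²/2) = 0.02066·19.7/0.1·69.07 = 281.1 Pa.
ΔP = 0.281 kPa.

ΔP ≈ 0.281 kPa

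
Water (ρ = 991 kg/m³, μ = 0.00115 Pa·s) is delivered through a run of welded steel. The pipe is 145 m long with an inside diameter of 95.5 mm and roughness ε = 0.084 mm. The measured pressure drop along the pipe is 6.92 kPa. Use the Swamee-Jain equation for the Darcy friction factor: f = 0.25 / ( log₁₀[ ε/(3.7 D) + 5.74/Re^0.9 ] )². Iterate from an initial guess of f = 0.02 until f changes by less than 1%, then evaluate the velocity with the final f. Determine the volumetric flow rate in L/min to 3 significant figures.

Q ≈ 267 L/min

Rearranging Darcy-Weisbach: V = √(2·ΔP·D/(f·L·ρ)). With ε/D = 8.4e-05/0.0955 = 0.00088, iterate starting from f = 0.02:
  f = 0.02 → V = √(2·6920·0.0955/(0.02·145·991)) = 0.6782 m/s; Re = ρVD/μ = 5.581e+04; f → 0.02347
  f = 0.02347 → V = 0.6261 m/s; Re = 5.152e+04; f → 0.02373
  f = 0.02373 → V = 0.6226 m/s; Re = 5.124e+04; f → 0.02374
Converged (Δf/f < 1%). With the final f = 0.02374: V = √(2·6920·0.0955/(0.02374·145·991)) = 0.6224 m/s.
Q = V·A = 0.6224·(π/4·0.0955²) = 0.004458 m³/s = 267 L/min.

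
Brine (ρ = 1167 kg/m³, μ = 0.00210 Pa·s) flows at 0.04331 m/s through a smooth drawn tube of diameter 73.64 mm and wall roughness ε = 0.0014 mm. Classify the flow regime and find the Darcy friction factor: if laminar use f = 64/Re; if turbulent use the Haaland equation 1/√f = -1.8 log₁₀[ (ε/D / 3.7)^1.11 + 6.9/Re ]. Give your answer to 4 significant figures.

Re = ρVD/μ = 1167·0.04331·0.07364/0.0021 = 1772.
Re < 2300 → laminar, so f = 64/Re = 0.03611 (roughness is irrelevant in laminar flow).

f ≈ 0.03611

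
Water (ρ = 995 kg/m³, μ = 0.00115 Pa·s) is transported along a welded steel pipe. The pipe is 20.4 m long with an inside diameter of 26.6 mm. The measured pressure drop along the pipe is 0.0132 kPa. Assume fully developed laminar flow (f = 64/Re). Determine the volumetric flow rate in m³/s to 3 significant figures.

For laminar flow, f = 64/Re with Re = ρVD/μ, so Darcy-Weisbach reduces to ΔP = 32μLV/D². Solving for V: V = ΔP·D²/(32μL) = 13.2·(0.0266)²/(32·0.00115·20.4) = 0.01244 m/s.
Check: Re = ρVD/μ = 995·0.01244·0.0266/0.00115 = 286.3 < 2300, so the laminar assumption holds.
Q = V·A = 0.01244·(π/4·0.0266²) = 6.914e-06 m³/s = 6.91×10^-6 m³/s.

Q ≈ 6.91×10^-6 m³/s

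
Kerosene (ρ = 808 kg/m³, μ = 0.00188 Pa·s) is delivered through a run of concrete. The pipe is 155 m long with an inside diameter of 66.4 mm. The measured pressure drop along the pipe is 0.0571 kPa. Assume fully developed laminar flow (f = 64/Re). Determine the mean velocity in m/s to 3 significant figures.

For laminar flow, f = 64/Re with Re = ρVD/μ, so Darcy-Weisbach reduces to ΔP = 32μLV/D². Solving for V: V = ΔP·D²/(32μL) = 57.1·(0.0664)²/(32·0.00188·155) = 0.027 m/s.
Check: Re = ρVD/μ = 808·0.027·0.0664/0.00188 = 770.5 < 2300, so the laminar assumption holds.

V ≈ 0.0270 m/s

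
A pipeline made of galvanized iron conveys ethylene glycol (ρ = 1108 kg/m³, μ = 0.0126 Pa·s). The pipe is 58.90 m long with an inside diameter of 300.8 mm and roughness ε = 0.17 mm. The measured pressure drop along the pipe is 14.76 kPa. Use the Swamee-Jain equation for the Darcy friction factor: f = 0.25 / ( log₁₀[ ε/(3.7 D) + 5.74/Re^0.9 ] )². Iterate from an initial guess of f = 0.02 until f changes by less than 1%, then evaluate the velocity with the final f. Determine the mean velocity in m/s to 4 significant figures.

V ≈ 2.494 m/s

Rearranging Darcy-Weisbach: V = √(2·ΔP·D/(f·L·ρ)). With ε/D = 0.00017/0.3008 = 0.000565, iterate starting from f = 0.02:
  f = 0.02 → V = √(2·1.476e+04·0.3008/(0.02·58.9·1108)) = 2.608 m/s; Re = ρVD/μ = 6.899e+04; f → 0.02174
  f = 0.02174 → V = 2.502 m/s; Re = 6.618e+04; f → 0.02187
Converged (Δf/f < 1%). With the final f = 0.02187: V = √(2·1.476e+04·0.3008/(0.02187·58.9·1108)) = 2.494 m/s.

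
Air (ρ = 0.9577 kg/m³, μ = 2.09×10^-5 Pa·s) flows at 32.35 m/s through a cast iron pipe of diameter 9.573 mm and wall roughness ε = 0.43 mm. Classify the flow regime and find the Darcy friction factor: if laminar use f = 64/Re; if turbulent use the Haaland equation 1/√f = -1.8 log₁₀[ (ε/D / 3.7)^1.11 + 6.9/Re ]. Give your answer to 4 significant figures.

Re = ρVD/μ = 0.9577·32.35·0.009573/2.09e-05 = 1.419e+04.
Re > 4000 → turbulent. ε/D = 0.00043/0.009573 = 0.0449; Haaland: 1/√f = -1.8 log₁₀[0.00747 + 0.000486] = 3.778, so f = 0.07004.

f ≈ 0.07004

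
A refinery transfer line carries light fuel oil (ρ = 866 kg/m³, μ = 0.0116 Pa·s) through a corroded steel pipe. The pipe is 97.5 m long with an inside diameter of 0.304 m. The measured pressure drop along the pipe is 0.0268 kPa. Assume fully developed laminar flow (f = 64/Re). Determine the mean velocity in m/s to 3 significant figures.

V ≈ 0.0684 m/s

For laminar flow, f = 64/Re with Re = ρVD/μ, so Darcy-Weisbach reduces to ΔP = 32μLV/D². Solving for V: V = ΔP·D²/(32μL) = 26.8·(0.304)²/(32·0.0116·97.5) = 0.06843 m/s.
Check: Re = ρVD/μ = 866·0.06843·0.304/0.0116 = 1553 < 2300, so the laminar assumption holds.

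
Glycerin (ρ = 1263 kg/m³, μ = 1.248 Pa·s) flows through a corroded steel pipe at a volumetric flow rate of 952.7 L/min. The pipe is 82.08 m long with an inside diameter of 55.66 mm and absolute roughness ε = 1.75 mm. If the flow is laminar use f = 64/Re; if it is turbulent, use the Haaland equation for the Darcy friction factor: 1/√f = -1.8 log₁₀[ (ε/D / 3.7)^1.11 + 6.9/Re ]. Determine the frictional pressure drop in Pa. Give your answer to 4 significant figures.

Q = 952.7 L/min = 952.7/60000 = 0.01588 m³/s.
Cross-sectional area A = πD²/4 = π(0.05566)²/4 = 0.002433 m²; mean velocity V = Q/A = 0.01588/0.002433 = 6.526 m/s.
Reynolds number Re = ρVD/μ = 1263 · 6.526 · 0.05566 / 1.25 = 367.6.
Re < 2300 → laminar flow, so f = 64/Re = 64/367.6 = 0.1741 (the turbulent correlation is not needed).
Darcy-Weisbach: ΔP = f(L/D)(ρV²/2) = 0.1741·(82.08/0.05566)·(1263·6.526²/2) = 0.1741·1475·2.689e+04 = 6.905e+06 Pa.

ΔP ≈ 6905000 Pa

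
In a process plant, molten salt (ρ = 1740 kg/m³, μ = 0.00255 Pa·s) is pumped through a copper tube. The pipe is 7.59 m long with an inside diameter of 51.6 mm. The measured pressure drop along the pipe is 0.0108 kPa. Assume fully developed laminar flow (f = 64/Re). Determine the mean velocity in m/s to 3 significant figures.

For laminar flow, f = 64/Re with Re = ρVD/μ, so Darcy-Weisbach reduces to ΔP = 32μLV/D². Solving for V: V = ΔP·D²/(32μL) = 10.8·(0.0516)²/(32·0.00255·7.59) = 0.04643 m/s.
Check: Re = ρVD/μ = 1740·0.04643·0.0516/0.00255 = 1635 < 2300, so the laminar assumption holds.

V ≈ 0.0464 m/s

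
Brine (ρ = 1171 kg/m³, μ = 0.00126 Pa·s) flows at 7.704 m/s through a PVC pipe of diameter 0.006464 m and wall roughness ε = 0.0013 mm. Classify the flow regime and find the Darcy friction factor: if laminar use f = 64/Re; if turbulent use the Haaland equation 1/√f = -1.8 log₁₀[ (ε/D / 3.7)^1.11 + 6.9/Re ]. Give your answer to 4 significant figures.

Re = ρVD/μ = 1171·7.704·0.006464/0.00126 = 4.628e+04.
Re > 4000 → turbulent. ε/D = 1.3e-06/0.006464 = 0.000201; Haaland: 1/√f = -1.8 log₁₀[1.85e-05 + 0.000149] = 6.797, so f = 0.02165.

f ≈ 0.02165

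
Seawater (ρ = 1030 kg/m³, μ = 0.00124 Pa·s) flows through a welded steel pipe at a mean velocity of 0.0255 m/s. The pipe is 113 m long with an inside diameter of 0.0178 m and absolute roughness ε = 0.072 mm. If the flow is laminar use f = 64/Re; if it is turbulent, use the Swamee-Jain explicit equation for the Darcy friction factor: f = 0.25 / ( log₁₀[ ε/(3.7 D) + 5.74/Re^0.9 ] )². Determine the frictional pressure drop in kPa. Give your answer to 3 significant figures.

Reynolds number Re = ρVD/μ = 1030 · 0.0255 · 0.0178 / 0.00124 = 377.
Re < 2300 → laminar flow, so f = 64/Re = 64/377 = 0.1697 (the turbulent correlation is not needed).
Darcy-Weisbach: ΔP = f(L/D)(ρV²/2) = 0.1697·(113/0.0178)·(1030·0.0255²/2) = 0.1697·6348·0.3349 = 360.9 Pa.
ΔP = 360.9 Pa = 0.361 kPa.

ΔP ≈ 0.361 kPa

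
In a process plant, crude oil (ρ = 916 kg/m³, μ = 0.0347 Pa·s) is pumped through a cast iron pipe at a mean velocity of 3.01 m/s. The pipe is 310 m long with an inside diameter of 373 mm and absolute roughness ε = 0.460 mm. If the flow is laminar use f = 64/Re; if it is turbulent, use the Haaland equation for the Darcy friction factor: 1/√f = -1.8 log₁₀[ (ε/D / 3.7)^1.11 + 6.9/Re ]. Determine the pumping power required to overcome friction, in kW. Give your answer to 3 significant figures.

Reynolds number Re = ρVD/μ = 916 · 3.01 · 0.373 / 0.0347 = 2.964e+04.
Re > 4000 → turbulent. Relative roughness ε/D = 0.00046/0.373 = 0.00123. Haaland: 1/√f = -1.8 log₁₀[(0.00123/3.7)^1.11 + 6.9/2.964e+04] = -1.8 log₁₀[0.000138 + 0.000233] = 6.175, so f = 0.02622.
Darcy-Weisbach: ΔP = f(L/D)(ρV²/2) = 0.02622·(310/0.373)·(916·3.01²/2) = 0.02622·831.1·4150 = 9.044e+04 Pa.
Q = V·A = 3.01·0.1093 = 0.3289 m³/s.
Pumping power P = QΔP = 0.3289·9.044e+04 = 29750 W = 29.7 kW.

P ≈ 29.7 kW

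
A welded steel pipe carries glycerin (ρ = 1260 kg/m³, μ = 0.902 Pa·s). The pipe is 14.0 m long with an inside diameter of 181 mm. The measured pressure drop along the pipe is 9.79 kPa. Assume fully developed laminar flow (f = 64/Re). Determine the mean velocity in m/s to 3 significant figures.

V ≈ 0.794 m/s

For laminar flow, f = 64/Re with Re = ρVD/μ, so Darcy-Weisbach reduces to ΔP = 32μLV/D². Solving for V: V = ΔP·D²/(32μL) = 9790·(0.181)²/(32·0.902·14) = 0.7937 m/s.
Check: Re = ρVD/μ = 1260·0.7937·0.181/0.902 = 200.7 < 2300, so the laminar assumption holds.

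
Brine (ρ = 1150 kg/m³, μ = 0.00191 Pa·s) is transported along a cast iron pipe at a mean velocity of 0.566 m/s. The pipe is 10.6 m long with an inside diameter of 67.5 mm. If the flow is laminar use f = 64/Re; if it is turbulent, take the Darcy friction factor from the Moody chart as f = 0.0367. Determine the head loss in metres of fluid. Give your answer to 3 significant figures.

h_f ≈ 0.0941 m

Reynolds number Re = ρVD/μ = 1150 · 0.566 · 0.0675 / 0.00191 = 2.3e+04.
Re > 4000 → turbulent; use the Moody-chart value f = 0.0367.
Darcy-Weisbach: ΔP = f(L/D)(ρV²/2) = 0.0367·(10.6/0.0675)·(1150·0.566²/2) = 0.0367·157·184.2 = 1062 Pa.
Head loss h_f = ΔP/(ρg) = 1062/(1150·9.81) = 0.0941 m.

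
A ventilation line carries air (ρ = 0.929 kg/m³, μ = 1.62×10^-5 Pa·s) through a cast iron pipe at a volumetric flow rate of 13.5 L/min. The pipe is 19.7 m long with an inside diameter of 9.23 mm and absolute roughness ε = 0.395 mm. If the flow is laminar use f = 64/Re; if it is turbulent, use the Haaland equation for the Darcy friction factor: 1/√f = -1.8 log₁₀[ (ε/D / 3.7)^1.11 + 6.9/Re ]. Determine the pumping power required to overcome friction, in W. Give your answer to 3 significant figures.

P ≈ 0.0907 W

Q = 13.5 L/min = 13.5/60000 = 0.000225 m³/s.
Cross-sectional area A = πD²/4 = π(0.00923)²/4 = 6.691e-05 m²; mean velocity V = Q/A = 0.000225/6.691e-05 = 3.363 m/s.
Reynolds number Re = ρVD/μ = 0.929 · 3.363 · 0.00923 / 1.62e-05 = 1780.
Re < 2300 → laminar flow, so f = 64/Re = 64/1780 = 0.03596 (the turbulent correlation is not needed).
Darcy-Weisbach: ΔP = f(L/D)(ρV²/2) = 0.03596·(19.7/0.00923)·(0.929·3.363²/2) = 0.03596·2134·5.252 = 403.1 Pa.
Pumping power P = QΔP = 0.000225·403.1 = 0.09070 W = 0.0907 W.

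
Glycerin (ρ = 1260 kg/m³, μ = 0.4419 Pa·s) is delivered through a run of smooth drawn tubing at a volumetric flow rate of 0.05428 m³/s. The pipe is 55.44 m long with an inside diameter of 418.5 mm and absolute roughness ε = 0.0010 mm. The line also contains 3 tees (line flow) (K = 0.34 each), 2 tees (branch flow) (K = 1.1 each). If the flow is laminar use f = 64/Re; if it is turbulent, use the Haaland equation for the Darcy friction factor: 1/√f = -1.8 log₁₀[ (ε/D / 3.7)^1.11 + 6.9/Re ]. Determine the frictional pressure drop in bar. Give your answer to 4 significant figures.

ΔP ≈ 0.02082 bar

Cross-sectional area A = πD²/4 = π(0.4185)²/4 = 0.1376 m²; mean velocity V = Q/A = 0.05428/0.1376 = 0.3946 m/s.
Reynolds number Re = ρVD/μ = 1260 · 0.3946 · 0.4185 / 0.442 = 470.9.
Re < 2300 → laminar flow, so f = 64/Re = 64/470.9 = 0.1359 (the turbulent correlation is not needed).
Total minor-loss coefficient ΣK = 3·0.34 + 2·1.1 = 3.22.
ΔP = [f·L/D + ΣK]·(ρV²/2) = [0.1359·55.44/0.4185 + 3.22]·(1260·0.3946²/2) = [18.01 + 3.22]·98.1 = 2082 Pa.
ΔP = 2082 Pa = 0.02082 bar.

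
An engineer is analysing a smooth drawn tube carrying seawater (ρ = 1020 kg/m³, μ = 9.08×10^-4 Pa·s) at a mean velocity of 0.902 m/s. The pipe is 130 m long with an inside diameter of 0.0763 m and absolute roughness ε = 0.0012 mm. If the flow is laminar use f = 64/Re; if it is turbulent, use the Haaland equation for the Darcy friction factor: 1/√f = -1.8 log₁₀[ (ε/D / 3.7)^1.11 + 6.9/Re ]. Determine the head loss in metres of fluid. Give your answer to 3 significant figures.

h_f ≈ 1.33 m

Reynolds number Re = ρVD/μ = 1020 · 0.902 · 0.0763 / 0.000908 = 7.731e+04.
Re > 4000 → turbulent. Relative roughness ε/D = 1.2e-06/0.0763 = 1.57e-05. Haaland: 1/√f = -1.8 log₁₀[(1.57e-05/3.7)^1.11 + 6.9/7.731e+04] = -1.8 log₁₀[1.09e-06 + 8.92e-05] = 7.279, so f = 0.01887.
Darcy-Weisbach: ΔP = f(L/D)(ρV²/2) = 0.01887·(130/0.0763)·(1020·0.902²/2) = 0.01887·1704·414.9 = 1.334e+04 Pa.
Head loss h_f = ΔP/(ρg) = 1.334e+04/(1020·9.81) = 1.33 m.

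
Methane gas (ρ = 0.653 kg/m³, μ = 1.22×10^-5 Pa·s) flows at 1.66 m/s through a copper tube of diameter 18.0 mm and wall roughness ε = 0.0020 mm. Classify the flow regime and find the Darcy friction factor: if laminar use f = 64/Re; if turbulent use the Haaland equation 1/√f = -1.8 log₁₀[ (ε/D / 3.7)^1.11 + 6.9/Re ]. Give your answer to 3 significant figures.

f ≈ 0.0400

Re = ρVD/μ = 0.653·1.66·0.018/1.22e-05 = 1599.
Re < 2300 → laminar, so f = 64/Re = 0.04002 (roughness is irrelevant in laminar flow).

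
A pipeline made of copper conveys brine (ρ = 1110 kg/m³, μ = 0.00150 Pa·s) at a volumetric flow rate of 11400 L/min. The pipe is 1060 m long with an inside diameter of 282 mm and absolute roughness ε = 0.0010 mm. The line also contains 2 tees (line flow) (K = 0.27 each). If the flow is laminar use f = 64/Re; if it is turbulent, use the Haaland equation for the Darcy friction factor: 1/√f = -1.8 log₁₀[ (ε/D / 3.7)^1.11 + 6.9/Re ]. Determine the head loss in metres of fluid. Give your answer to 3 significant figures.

Q = 11400 L/min = 11400/60000 = 0.19 m³/s.
Cross-sectional area A = πD²/4 = π(0.282)²/4 = 0.06246 m²; mean velocity V = Q/A = 0.19/0.06246 = 3.042 m/s.
Reynolds number Re = ρVD/μ = 1110 · 3.042 · 0.282 / 0.0015 = 6.348e+05.
Re > 4000 → turbulent. Relative roughness ε/D = 1e-06/0.282 = 3.55e-06. Haaland: 1/√f = -1.8 log₁₀[(3.55e-06/3.7)^1.11 + 6.9/6.348e+05] = -1.8 log₁₀[2.09e-07 + 1.09e-05] = 8.92, so f = 0.01257.
Total minor-loss coefficient ΣK = 2·0.27 = 0.54.
ΔP = [f·L/D + ΣK]·(ρV²/2) = [0.01257·1060/0.282 + 0.54]·(1110·3.042²/2) = [47.24 + 0.54]·5136 = 2.454e+05 Pa.
Head loss h_f = ΔP/(ρg) = 2.454e+05/(1110·9.81) = 22.5 m.

h_f ≈ 22.5 m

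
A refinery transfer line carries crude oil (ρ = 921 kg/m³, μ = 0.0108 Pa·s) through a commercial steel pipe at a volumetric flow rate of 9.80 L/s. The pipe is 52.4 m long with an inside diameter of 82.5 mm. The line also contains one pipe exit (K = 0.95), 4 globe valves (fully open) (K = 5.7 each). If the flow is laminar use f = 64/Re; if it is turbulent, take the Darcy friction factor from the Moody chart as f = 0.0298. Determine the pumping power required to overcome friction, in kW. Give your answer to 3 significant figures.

P ≈ 0.647 kW

Q = 9.80 L/s = 9.80/1000 = 0.0098 m³/s.
Cross-sectional area A = πD²/4 = π(0.0825)²/4 = 0.005346 m²; mean velocity V = Q/A = 0.0098/0.005346 = 1.833 m/s.
Reynolds number Re = ρVD/μ = 921 · 1.833 · 0.0825 / 0.0108 = 1.29e+04.
Re > 4000 → turbulent; use the Moody-chart value f = 0.0298.
Total minor-loss coefficient ΣK = 1·0.95 + 4·5.7 = 23.8.
ΔP = [f·L/D + ΣK]·(ρV²/2) = [0.0298·52.4/0.0825 + 23.8]·(921·1.833²/2) = [18.93 + 23.8]·1548 = 6.605e+04 Pa.
Pumping power P = QΔP = 0.0098·6.605e+04 = 647.3 W = 0.647 kW.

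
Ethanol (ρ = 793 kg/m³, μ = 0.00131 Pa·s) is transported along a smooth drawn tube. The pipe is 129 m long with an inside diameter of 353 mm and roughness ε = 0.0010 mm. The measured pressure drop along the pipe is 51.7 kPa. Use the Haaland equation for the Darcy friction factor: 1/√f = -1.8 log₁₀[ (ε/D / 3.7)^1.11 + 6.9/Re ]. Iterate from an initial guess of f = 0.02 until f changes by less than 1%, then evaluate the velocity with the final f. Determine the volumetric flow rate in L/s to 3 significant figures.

Rearranging Darcy-Weisbach: V = √(2·ΔP·D/(f·L·ρ)). With ε/D = 1e-06/0.353 = 2.83e-06, iterate starting from f = 0.02:
  f = 0.02 → V = √(2·5.17e+04·0.353/(0.02·129·793)) = 4.224 m/s; Re = ρVD/μ = 9.026e+05; f → 0.01183
  f = 0.01183 → V = 5.492 m/s; Re = 1.173e+06; f → 0.01133
  f = 0.01133 → V = 5.611 m/s; Re = 1.199e+06; f → 0.01129
Converged (Δf/f < 1%). With the final f = 0.01129: V = √(2·5.17e+04·0.353/(0.01129·129·793)) = 5.621 m/s.
Q = V·A = 5.621·(π/4·0.353²) = 0.5501 m³/s = 550 L/s.

Q ≈ 550 L/s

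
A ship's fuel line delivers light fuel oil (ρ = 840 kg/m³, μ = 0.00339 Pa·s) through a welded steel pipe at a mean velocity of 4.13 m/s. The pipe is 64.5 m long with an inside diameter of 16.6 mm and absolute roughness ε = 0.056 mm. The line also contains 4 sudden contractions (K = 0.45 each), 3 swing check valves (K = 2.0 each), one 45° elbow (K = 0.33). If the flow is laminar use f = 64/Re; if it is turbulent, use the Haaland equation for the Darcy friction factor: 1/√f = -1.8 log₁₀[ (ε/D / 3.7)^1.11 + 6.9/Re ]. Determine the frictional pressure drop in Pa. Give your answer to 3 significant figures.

ΔP ≈ 963000 Pa

Reynolds number Re = ρVD/μ = 840 · 4.13 · 0.0166 / 0.00339 = 1.699e+04.
Re > 4000 → turbulent. Relative roughness ε/D = 5.6e-05/0.0166 = 0.00337. Haaland: 1/√f = -1.8 log₁₀[(0.00337/3.7)^1.11 + 6.9/1.699e+04] = -1.8 log₁₀[0.000422 + 0.000406] = 5.547, so f = 0.0325.
Total minor-loss coefficient ΣK = 4·0.45 + 3·2 + 1·0.33 = 8.13.
ΔP = [f·L/D + ΣK]·(ρV²/2) = [0.0325·64.5/0.0166 + 8.13]·(840·4.13²/2) = [126.3 + 8.13]·7164 = 9.628e+05 Pa.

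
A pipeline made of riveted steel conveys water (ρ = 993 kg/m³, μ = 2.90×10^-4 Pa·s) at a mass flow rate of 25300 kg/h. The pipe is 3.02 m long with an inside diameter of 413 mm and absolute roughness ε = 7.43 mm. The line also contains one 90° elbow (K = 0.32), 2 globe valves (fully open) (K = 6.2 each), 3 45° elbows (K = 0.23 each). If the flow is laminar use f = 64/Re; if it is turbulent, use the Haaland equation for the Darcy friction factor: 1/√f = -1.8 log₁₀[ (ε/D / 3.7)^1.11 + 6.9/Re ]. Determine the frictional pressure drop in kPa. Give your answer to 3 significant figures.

ṁ = 25300 kg/h = 25300/3600 = 7.028 kg/s.
A = πD²/4 = π(0.413)²/4 = 0.134 m²; mean velocity V = ṁ/(ρA) = 7.028/(993 · 0.134) = 0.05283 m/s.
Reynolds number Re = ρVD/μ = 993 · 0.05283 · 0.413 / 0.00029 = 7.471e+04.
Re > 4000 → turbulent. Relative roughness ε/D = 0.00743/0.413 = 0.018. Haaland: 1/√f = -1.8 log₁₀[(0.018/3.7)^1.11 + 6.9/7.471e+04] = -1.8 log₁₀[0.00271 + 9.24e-05] = 4.595, so f = 0.04735.
Total minor-loss coefficient ΣK = 1·0.32 + 2·6.2 + 3·0.23 = 13.4.
ΔP = [f·L/D + ΣK]·(ρV²/2) = [0.04735·3.02/0.413 + 13.4]·(993·0.05283²/2) = [0.3463 + 13.4]·1.386 = 19.06 Pa.
ΔP = 19.06 Pa = 0.0191 kPa.

ΔP ≈ 0.0191 kPa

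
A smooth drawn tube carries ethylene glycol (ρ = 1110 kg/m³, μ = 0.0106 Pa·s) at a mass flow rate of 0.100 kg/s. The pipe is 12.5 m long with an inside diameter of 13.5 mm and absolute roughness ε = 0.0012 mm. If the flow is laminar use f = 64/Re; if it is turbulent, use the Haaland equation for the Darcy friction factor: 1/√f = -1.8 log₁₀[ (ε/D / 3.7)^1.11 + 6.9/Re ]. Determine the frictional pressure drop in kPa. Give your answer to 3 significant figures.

ΔP ≈ 14.6 kPa

A = πD²/4 = π(0.0135)²/4 = 0.0001431 m²; mean velocity V = ṁ/(ρA) = 0.1/(1110 · 0.0001431) = 0.6294 m/s.
Reynolds number Re = ρVD/μ = 1110 · 0.6294 · 0.0135 / 0.0106 = 889.8.
Re < 2300 → laminar flow, so f = 64/Re = 64/889.8 = 0.07193 (the turbulent correlation is not needed).
Darcy-Weisbach: ΔP = f(L/D)(ρV²/2) = 0.07193·(12.5/0.0135)·(1110·0.6294²/2) = 0.07193·925.9·219.9 = 1.464e+04 Pa.
ΔP = 1.464e+04 Pa = 14.6 kPa.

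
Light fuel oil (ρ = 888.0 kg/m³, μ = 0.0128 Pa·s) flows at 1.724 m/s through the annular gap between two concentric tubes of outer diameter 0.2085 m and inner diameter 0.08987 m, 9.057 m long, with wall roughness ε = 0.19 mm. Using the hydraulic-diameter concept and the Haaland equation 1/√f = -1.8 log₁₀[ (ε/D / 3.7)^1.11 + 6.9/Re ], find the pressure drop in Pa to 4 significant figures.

Hydraulic diameter D_h = 4A/P = D_o - D_i = 0.2085 - 0.08987 = 0.1186 m.
Re = ρVD_h/μ = 888·1.724·0.1186/0.0128 = 1.419e+04.
ε/D_h = 0.00019/0.1186 = 0.0016; Haaland gives 1/√f = -1.8 log₁₀[0.000185+0.000486] = 5.712, so f = 0.03065.
ΔP = f(L/D_h)(ρV²/2) = 0.03065·9.057/0.1186·1320 = 3088 Pa.

ΔP ≈ 3088 Pa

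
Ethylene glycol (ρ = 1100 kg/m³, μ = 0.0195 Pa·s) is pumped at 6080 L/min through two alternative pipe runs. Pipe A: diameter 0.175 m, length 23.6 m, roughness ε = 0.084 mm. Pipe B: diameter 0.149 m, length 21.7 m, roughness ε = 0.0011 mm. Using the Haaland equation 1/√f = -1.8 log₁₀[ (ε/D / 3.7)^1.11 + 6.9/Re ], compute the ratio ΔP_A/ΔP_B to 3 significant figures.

ΔP_A/ΔP_B ≈ 0.535

Pipe A: V = Q/A = 0.1013/0.02405 = 4.213 m/s; Re = 4.159e+04; ε/D = 0.00048; Haaland → f = 0.02293; ΔP_A = f(L/D)(ρV²/2) = 3.019e+04 Pa.
Pipe B: V = Q/A = 0.1013/0.01744 = 5.812 m/s; Re = 4.885e+04; ε/D = 7.38e-06; Haaland → f = 0.02084; ΔP_B = f(L/D)(ρV²/2) = 5.637e+04 Pa.
ΔP_A/ΔP_B = 3.019e+04/5.637e+04 = 0.535.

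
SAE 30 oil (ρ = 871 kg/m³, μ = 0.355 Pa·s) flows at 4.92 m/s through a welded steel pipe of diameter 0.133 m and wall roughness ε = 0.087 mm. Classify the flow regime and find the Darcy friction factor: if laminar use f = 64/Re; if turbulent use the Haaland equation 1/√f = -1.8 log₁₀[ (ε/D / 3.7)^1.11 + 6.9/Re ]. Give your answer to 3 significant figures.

Re = ρVD/μ = 871·4.92·0.133/0.355 = 1605.
Re < 2300 → laminar, so f = 64/Re = 0.03986 (roughness is irrelevant in laminar flow).

f ≈ 0.0399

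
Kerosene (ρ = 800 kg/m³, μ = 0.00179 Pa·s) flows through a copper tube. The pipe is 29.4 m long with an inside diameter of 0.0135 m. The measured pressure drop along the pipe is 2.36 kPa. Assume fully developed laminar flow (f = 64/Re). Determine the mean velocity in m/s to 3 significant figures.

V ≈ 0.255 m/s

For laminar flow, f = 64/Re with Re = ρVD/μ, so Darcy-Weisbach reduces to ΔP = 32μLV/D². Solving for V: V = ΔP·D²/(32μL) = 2360·(0.0135)²/(32·0.00179·29.4) = 0.2554 m/s.
Check: Re = ρVD/μ = 800·0.2554·0.0135/0.00179 = 1541 < 2300, so the laminar assumption holds.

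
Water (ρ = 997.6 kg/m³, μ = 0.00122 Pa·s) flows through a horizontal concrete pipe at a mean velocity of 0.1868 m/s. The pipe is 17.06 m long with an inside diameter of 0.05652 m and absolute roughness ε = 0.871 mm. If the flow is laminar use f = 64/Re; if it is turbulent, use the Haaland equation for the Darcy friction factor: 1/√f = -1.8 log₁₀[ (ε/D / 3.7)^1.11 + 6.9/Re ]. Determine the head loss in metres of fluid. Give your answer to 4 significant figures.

h_f ≈ 0.02626 m

Reynolds number Re = ρVD/μ = 997.6 · 0.1868 · 0.05652 / 0.00122 = 8633.
Re > 4000 → turbulent. Relative roughness ε/D = 0.000871/0.05652 = 0.0154. Haaland: 1/√f = -1.8 log₁₀[(0.0154/3.7)^1.11 + 6.9/8633] = -1.8 log₁₀[0.00228 + 0.000799] = 4.521, so f = 0.04892.
Darcy-Weisbach: ΔP = f(L/D)(ρV²/2) = 0.04892·(17.06/0.05652)·(997.6·0.1868²/2) = 0.04892·301.8·17.41 = 257 Pa.
Head loss h_f = ΔP/(ρg) = 257/(997.6·9.81) = 0.02626 m.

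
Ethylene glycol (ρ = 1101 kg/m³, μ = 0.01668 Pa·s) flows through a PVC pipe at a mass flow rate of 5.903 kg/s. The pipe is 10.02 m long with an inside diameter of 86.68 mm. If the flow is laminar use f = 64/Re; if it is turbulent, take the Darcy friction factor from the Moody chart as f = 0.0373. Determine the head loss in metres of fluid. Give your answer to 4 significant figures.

h_f ≈ 0.1814 m

A = πD²/4 = π(0.08668)²/4 = 0.005901 m²; mean velocity V = ṁ/(ρA) = 5.903/(1101 · 0.005901) = 0.9086 m/s.
Reynolds number Re = ρVD/μ = 1101 · 0.9086 · 0.08668 / 0.0167 = 5198.
Re > 4000 → turbulent; use the Moody-chart value f = 0.0373.
Darcy-Weisbach: ΔP = f(L/D)(ρV²/2) = 0.0373·(10.02/0.08668)·(1101·0.9086²/2) = 0.0373·115.6·454.4 = 1959 Pa.
Head loss h_f = ΔP/(ρg) = 1959/(1101·9.81) = 0.1814 m.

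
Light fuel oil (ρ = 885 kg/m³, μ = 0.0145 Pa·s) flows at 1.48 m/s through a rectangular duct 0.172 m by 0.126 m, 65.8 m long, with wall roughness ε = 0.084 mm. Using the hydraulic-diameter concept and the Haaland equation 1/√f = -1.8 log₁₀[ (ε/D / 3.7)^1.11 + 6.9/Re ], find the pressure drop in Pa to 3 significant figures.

Hydraulic diameter D_h = 4A/P = 4·(0.172·0.126)/(2·(0.172+0.126)) = 0.08669/0.596 = 0.1454 m.
Re = ρVD_h/μ = 885·1.48·0.1454/0.0145 = 1.314e+04.
ε/D_h = 8.4e-05/0.1454 = 0.000578; Haaland gives 1/√f = -1.8 log₁₀[5.95e-05+0.000525] = 5.82, so f = 0.02953.
ΔP = f(L/D_h)(ρV²/2) = 0.02953·65.8/0.1454·969.3 = 1.295e+04 Pa.

ΔP ≈ 12900 Pa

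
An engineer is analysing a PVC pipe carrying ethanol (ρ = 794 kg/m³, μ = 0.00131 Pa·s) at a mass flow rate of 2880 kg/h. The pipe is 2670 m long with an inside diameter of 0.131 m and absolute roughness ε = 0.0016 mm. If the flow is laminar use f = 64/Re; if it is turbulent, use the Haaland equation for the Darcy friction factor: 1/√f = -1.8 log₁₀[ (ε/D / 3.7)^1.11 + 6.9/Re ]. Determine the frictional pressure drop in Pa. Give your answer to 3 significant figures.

ΔP ≈ 1620 Pa

ṁ = 2880 kg/h = 2880/3600 = 0.8 kg/s.
A = πD²/4 = π(0.131)²/4 = 0.01348 m²; mean velocity V = ṁ/(ρA) = 0.8/(794 · 0.01348) = 0.07475 m/s.
Reynolds number Re = ρVD/μ = 794 · 0.07475 · 0.131 / 0.00131 = 5936.
Re > 4000 → turbulent. Relative roughness ε/D = 1.6e-06/0.131 = 1.22e-05. Haaland: 1/√f = -1.8 log₁₀[(1.22e-05/3.7)^1.11 + 6.9/5936] = -1.8 log₁₀[8.24e-07 + 0.00116] = 5.282, so f = 0.03585.
Darcy-Weisbach: ΔP = f(L/D)(ρV²/2) = 0.03585·(2670/0.131)·(794·0.07475²/2) = 0.03585·2.038e+04·2.219 = 1621 Pa.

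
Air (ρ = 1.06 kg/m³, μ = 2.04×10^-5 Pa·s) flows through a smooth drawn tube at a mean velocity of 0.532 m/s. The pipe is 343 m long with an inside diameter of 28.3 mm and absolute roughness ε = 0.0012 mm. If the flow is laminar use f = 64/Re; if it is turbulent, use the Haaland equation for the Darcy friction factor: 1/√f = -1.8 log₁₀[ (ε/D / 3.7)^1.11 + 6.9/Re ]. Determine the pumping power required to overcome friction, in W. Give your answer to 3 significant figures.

P ≈ 0.0498 W

Reynolds number Re = ρVD/μ = 1.06 · 0.532 · 0.0283 / 2.04e-05 = 782.3.
Re < 2300 → laminar flow, so f = 64/Re = 64/782.3 = 0.08181 (the turbulent correlation is not needed).
Darcy-Weisbach: ΔP = f(L/D)(ρV²/2) = 0.08181·(343/0.0283)·(1.06·0.532²/2) = 0.08181·1.212e+04·0.15 = 148.7 Pa.
Q = V·A = 0.532·0.000629 = 0.0003346 m³/s.
Pumping power P = QΔP = 0.0003346·148.7 = 0.04977 W = 0.0498 W.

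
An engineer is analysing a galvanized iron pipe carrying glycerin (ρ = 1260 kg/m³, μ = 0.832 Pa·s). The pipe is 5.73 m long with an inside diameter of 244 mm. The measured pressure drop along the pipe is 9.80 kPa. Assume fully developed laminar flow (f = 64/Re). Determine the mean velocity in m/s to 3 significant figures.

V ≈ 3.82 m/s

For laminar flow, f = 64/Re with Re = ρVD/μ, so Darcy-Weisbach reduces to ΔP = 32μLV/D². Solving for V: V = ΔP·D²/(32μL) = 9800·(0.244)²/(32·0.832·5.73) = 3.825 m/s.
Check: Re = ρVD/μ = 1260·3.825·0.244/0.832 = 1413 < 2300, so the laminar assumption holds.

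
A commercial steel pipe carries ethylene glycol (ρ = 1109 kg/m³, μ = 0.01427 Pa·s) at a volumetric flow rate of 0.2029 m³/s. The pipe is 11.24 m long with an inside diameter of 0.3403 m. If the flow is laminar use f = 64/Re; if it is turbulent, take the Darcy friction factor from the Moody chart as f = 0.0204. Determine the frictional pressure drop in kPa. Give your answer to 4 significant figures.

ΔP ≈ 1.859 kPa

Cross-sectional area A = πD²/4 = π(0.3403)²/4 = 0.09095 m²; mean velocity V = Q/A = 0.2029/0.09095 = 2.231 m/s.
Reynolds number Re = ρVD/μ = 1109 · 2.231 · 0.3403 / 0.0143 = 5.9e+04.
Re > 4000 → turbulent; use the Moody-chart value f = 0.0204.
Darcy-Weisbach: ΔP = f(L/D)(ρV²/2) = 0.0204·(11.24/0.3403)·(1109·2.231²/2) = 0.0204·33.03·2760 = 1859 Pa.
ΔP = 1859 Pa = 1.859 kPa.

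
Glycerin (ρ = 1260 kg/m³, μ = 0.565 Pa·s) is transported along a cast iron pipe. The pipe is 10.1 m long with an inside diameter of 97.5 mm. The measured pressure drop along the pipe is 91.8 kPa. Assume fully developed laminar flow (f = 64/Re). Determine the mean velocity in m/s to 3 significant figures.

For laminar flow, f = 64/Re with Re = ρVD/μ, so Darcy-Weisbach reduces to ΔP = 32μLV/D². Solving for V: V = ΔP·D²/(32μL) = 9.18e+04·(0.0975)²/(32·0.565·10.1) = 4.779 m/s.
Check: Re = ρVD/μ = 1260·4.779·0.0975/0.565 = 1039 < 2300, so the laminar assumption holds.

V ≈ 4.78 m/s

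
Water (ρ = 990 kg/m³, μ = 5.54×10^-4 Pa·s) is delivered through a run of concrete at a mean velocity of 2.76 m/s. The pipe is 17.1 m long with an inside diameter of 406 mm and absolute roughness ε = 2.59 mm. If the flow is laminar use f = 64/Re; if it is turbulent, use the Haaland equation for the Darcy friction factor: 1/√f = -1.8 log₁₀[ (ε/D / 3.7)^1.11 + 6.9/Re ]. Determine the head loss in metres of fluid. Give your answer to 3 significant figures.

h_f ≈ 0.537 m

Reynolds number Re = ρVD/μ = 990 · 2.76 · 0.406 / 0.000554 = 2.002e+06.
Re > 4000 → turbulent. Relative roughness ε/D = 0.00259/0.406 = 0.00638. Haaland: 1/√f = -1.8 log₁₀[(0.00638/3.7)^1.11 + 6.9/2.002e+06] = -1.8 log₁₀[0.000856 + 3.45e-06] = 5.518, so f = 0.03284.
Darcy-Weisbach: ΔP = f(L/D)(ρV²/2) = 0.03284·(17.1/0.406)·(990·2.76²/2) = 0.03284·42.12·3771 = 5216 Pa.
Head loss h_f = ΔP/(ρg) = 5216/(990·9.81) = 0.537 m.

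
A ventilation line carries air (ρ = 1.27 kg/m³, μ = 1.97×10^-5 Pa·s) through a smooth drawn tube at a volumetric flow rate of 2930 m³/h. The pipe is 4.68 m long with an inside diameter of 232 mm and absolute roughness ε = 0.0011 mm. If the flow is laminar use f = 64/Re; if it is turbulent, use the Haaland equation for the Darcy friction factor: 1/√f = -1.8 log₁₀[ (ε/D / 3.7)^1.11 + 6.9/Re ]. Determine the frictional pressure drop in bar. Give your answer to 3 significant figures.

Q = 2930 m³/h = 2930/3600 = 0.8139 m³/s.
Cross-sectional area A = πD²/4 = π(0.232)²/4 = 0.04227 m²; mean velocity V = Q/A = 0.8139/0.04227 = 19.25 m/s.
Reynolds number Re = ρVD/μ = 1.27 · 19.25 · 0.232 / 1.97e-05 = 2.88e+05.
Re > 4000 → turbulent. Relative roughness ε/D = 1.1e-06/0.232 = 4.74e-06. Haaland: 1/√f = -1.8 log₁₀[(4.74e-06/3.7)^1.11 + 6.9/2.88e+05] = -1.8 log₁₀[2.88e-07 + 2.4e-05] = 8.308, so f = 0.01449.
Darcy-Weisbach: ΔP = f(L/D)(ρV²/2) = 0.01449·(4.68/0.232)·(1.27·19.25²/2) = 0.01449·20.17·235.4 = 68.8 Pa.
ΔP = 68.8 Pa = 6.88×10^-4 bar.

ΔP ≈ 6.88×10^-4 bar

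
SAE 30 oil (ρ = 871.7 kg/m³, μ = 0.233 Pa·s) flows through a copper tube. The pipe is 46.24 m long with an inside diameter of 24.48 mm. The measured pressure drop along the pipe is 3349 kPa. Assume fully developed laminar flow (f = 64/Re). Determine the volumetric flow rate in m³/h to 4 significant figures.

For laminar flow, f = 64/Re with Re = ρVD/μ, so Darcy-Weisbach reduces to ΔP = 32μLV/D². Solving for V: V = ΔP·D²/(32μL) = 3.349e+06·(0.02448)²/(32·0.233·46.24) = 5.821 m/s.
Check: Re = ρVD/μ = 871.7·5.821·0.02448/0.233 = 533.1 < 2300, so the laminar assumption holds.
Q = V·A = 5.821·(π/4·0.02448²) = 0.00274 m³/s = 9.863 m³/h.

Q ≈ 9.863 m³/h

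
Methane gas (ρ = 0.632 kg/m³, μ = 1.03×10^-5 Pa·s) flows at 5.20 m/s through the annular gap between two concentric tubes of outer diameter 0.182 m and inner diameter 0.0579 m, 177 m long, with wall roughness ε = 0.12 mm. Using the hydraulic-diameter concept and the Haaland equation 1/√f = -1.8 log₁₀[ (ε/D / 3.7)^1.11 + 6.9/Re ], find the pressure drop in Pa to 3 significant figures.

ΔP ≈ 298 Pa

Hydraulic diameter D_h = 4A/P = D_o - D_i = 0.182 - 0.0579 = 0.1241 m.
Re = ρVD_h/μ = 0.632·5.2·0.1241/1.03e-05 = 3.96e+04.
ε/D_h = 0.00012/0.1241 = 0.000967; Haaland gives 1/√f = -1.8 log₁₀[0.000105+0.000174] = 6.396, so f = 0.02445.
ΔP = f(L/D_h)(ρV²/2) = 0.02445·177/0.1241·8.545 = 297.9 Pa.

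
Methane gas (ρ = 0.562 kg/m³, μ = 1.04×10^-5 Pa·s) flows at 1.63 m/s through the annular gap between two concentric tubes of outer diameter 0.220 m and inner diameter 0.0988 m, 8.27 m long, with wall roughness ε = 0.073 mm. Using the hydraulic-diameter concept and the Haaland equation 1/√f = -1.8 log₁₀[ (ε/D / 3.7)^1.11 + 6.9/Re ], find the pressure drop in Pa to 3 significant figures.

ΔP ≈ 1.59 Pa

Hydraulic diameter D_h = 4A/P = D_o - D_i = 0.22 - 0.0988 = 0.1212 m.
Re = ρVD_h/μ = 0.562·1.63·0.1212/1.04e-05 = 1.068e+04.
ε/D_h = 7.3e-05/0.1212 = 0.000602; Haaland gives 1/√f = -1.8 log₁₀[6.24e-05+0.000646] = 5.669, so f = 0.03111.
ΔP = f(L/D_h)(ρV²/2) = 0.03111·8.27/0.1212·0.7466 = 1.585 Pa.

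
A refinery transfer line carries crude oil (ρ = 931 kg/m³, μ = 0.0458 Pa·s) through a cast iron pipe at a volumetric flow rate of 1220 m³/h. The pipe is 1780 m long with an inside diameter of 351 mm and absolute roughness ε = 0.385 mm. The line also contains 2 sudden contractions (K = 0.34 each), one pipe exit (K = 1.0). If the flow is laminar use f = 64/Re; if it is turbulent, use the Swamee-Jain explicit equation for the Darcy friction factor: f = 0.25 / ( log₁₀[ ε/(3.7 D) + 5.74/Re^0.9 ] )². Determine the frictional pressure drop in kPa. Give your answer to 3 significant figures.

Q = 1220 m³/h = 1220/3600 = 0.3389 m³/s.
Cross-sectional area A = πD²/4 = π(0.351)²/4 = 0.09676 m²; mean velocity V = Q/A = 0.3389/0.09676 = 3.502 m/s.
Reynolds number Re = ρVD/μ = 931 · 3.502 · 0.351 / 0.0458 = 2.499e+04.
Re > 4000 → turbulent. Relative roughness ε/D = 0.000385/0.351 = 0.0011. Swamee-Jain: f = 0.25/(log₁₀[0.0011/3.7 + 5.74/2.499e+04^0.9])² = 0.25/(log₁₀[0.000296 + 0.000632])² = 0.25/(-3.032)² = 0.02719.
Total minor-loss coefficient ΣK = 2·0.34 + 1·1 = 1.68.
ΔP = [f·L/D + ΣK]·(ρV²/2) = [0.02719·1780/0.351 + 1.68]·(931·3.502²/2) = [137.9 + 1.68]·5710 = 7.97e+05 Pa.
ΔP = 7.97e+05 Pa = 797 kPa.

ΔP ≈ 797 kPa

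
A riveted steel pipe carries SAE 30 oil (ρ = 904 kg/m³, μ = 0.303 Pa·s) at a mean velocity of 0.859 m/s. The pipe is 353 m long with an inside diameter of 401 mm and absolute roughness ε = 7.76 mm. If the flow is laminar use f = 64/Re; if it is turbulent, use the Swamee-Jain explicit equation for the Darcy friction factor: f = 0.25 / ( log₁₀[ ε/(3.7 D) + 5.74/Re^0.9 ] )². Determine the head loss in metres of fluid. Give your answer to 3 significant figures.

h_f ≈ 2.06 m

Reynolds number Re = ρVD/μ = 904 · 0.859 · 0.401 / 0.303 = 1028.
Re < 2300 → laminar flow, so f = 64/Re = 64/1028 = 0.06228 (the turbulent correlation is not needed).
Darcy-Weisbach: ΔP = f(L/D)(ρV²/2) = 0.06228·(353/0.401)·(904·0.859²/2) = 0.06228·880.3·333.5 = 1.828e+04 Pa.
Head loss h_f = ΔP/(ρg) = 1.828e+04/(904·9.81) = 2.06 m.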